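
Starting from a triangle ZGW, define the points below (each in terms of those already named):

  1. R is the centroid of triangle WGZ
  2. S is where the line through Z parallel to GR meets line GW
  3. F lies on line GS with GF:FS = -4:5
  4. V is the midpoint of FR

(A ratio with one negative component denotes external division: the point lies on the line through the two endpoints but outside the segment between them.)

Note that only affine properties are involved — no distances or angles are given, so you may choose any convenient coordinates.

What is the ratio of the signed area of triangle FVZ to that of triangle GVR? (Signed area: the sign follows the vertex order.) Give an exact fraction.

Set Z = (0, 0), G = (1, 0), W = (0, 1); any affine frame gives the same invariant.
1. R is the centroid of triangle WGZ ⇒ R = (1/3, 1/3)
2. S is where the line through Z parallel to GR meets line GW ⇒ S = (2, -1)
3. F lies on line GS with GF:FS = -4:5 ⇒ F = (-3, 4)
4. V is the midpoint of FR ⇒ V = (-4/3, 13/6)
2·[FVZ] = -7/6, 2·[GVR] = 2/3
[FVZ]:[GVR] = -7/6:2/3 = -7/4

[FVZ]:[GVR] = -7/4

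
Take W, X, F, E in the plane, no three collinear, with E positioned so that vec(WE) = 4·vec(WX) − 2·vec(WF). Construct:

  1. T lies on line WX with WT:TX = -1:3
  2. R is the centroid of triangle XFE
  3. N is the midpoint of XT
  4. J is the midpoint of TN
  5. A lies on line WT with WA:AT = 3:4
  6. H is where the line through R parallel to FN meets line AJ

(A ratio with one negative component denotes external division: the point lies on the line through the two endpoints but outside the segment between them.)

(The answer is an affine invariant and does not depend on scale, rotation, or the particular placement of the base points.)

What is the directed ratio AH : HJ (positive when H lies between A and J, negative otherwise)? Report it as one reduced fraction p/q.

AH:HJ = -302/287

Set W = (0, 0), X = (1, 0), F = (0, 1), E = (4, -2); any affine frame gives the same invariant.
1. T lies on line WX with WT:TX = -1:3 ⇒ T = (-1/2, 0)
2. R is the centroid of triangle XFE ⇒ R = (5/3, -1/3)
3. N is the midpoint of XT ⇒ N = (1/4, 0)
4. J is the midpoint of TN ⇒ J = (-1/8, 0)
5. A lies on line WT with WA:AT = 3:4 ⇒ A = (-3/14, 0)
6. H is where the line through R parallel to FN meets line AJ ⇒ H = (19/12, 0)
H = A + t·(J−A) with t = 302/15, so AH:HJ = t:(1−t) = 302/15:-287/15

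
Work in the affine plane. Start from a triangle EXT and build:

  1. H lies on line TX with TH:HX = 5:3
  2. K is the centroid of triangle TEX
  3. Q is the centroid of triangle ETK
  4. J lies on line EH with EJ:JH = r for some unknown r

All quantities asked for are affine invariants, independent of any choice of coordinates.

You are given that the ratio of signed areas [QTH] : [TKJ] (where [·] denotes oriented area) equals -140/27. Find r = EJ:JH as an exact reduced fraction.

Assign E = (0, 0), X = (1, 0), T = (0, 1) — the answer is frame-independent, so this choice is without loss of generality.
1. H lies on line TX with TH:HX = 5:3 ⇒ H = (5/8, 3/8)
2. K is the centroid of triangle TEX ⇒ K = (1/3, 1/3)
3. Q is the centroid of triangle ETK ⇒ Q = (1/9, 4/9)
4. With EJ:JH = r, write λ = r/(r+1) so J = E + λ·(H−E); J is affine-linear in λ
Every point depending on J is an affine combination of J and λ-independent points, so each such coordinate is linear in λ; the λ² term in each signed area is a multiple of (H−E)×(H−E) = 0, so 2·[QTH] and 2·[TKJ] are each linear in λ. Evaluating at λ=0 and λ=1:
  2·[QTH] = -5/18,   2·[TKJ] = 13/24·λ − 1/3
So [QTH]:[TKJ] = (-5/18) / (13/24·λ − 1/3). Setting this equal to -140/27:
  -5/18 = -140/27·(13/24·λ − 1/3)  ⇒  λ = 5/7
Then r = λ/(1−λ) = (5/7)/(2/7) = 5/2. Check: with r = 5/2, J = (25/56, 15/56) and [QTH]:[TKJ] = -140/27 as required.

r = 5/2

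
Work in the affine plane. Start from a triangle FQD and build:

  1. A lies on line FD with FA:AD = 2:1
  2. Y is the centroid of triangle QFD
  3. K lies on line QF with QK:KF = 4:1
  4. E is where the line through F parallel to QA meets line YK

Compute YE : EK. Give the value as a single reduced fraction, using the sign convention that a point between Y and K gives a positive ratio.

Work in coordinates with F = (0, 0), Q = (1, 0), D = (0, 1).
1. A lies on line FD with FA:AD = 2:1 ⇒ A = (0, 2/3)
2. Y is the centroid of triangle QFD ⇒ Y = (1/3, 1/3)
3. K lies on line QF with QK:KF = 4:1 ⇒ K = (1/5, 0)
4. E is where the line through F parallel to QA meets line YK ⇒ E = (3/19, -2/19)
E = Y + t·(K−Y) with t = 25/19, so YE:EK = t:(1−t) = 25/19:-6/19

YE:EK = -25/6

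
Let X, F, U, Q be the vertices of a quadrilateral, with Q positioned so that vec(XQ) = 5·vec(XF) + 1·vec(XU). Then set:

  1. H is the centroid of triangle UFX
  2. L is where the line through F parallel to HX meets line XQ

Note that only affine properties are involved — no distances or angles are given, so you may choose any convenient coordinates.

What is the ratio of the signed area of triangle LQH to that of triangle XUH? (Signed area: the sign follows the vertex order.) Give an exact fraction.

Set X = (0, 0), F = (1, 0), U = (0, 1), Q = (5, 1); any affine frame gives the same invariant.
1. H is the centroid of triangle UFX ⇒ H = (1/3, 1/3)
2. L is where the line through F parallel to HX meets line XQ ⇒ L = (5/4, 1/4)
2·[LQH] = 1, 2·[XUH] = -1/3
[LQH]:[XUH] = 1:-1/3 = -3

[LQH]:[XUH] = -3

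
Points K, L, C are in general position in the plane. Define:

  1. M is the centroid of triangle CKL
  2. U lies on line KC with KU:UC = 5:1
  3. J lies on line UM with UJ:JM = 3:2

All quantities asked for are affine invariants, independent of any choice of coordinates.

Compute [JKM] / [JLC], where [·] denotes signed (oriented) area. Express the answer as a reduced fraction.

Set K = (0, 0), L = (1, 0), C = (0, 1); any affine frame gives the same invariant.
1. M is the centroid of triangle CKL ⇒ M = (1/3, 1/3)
2. U lies on line KC with KU:UC = 5:1 ⇒ U = (0, 5/6)
3. J lies on line UM with UJ:JM = 3:2 ⇒ J = (1/5, 8/15)
2·[JKM] = 1/9, 2·[JLC] = 4/15
[JKM]:[JLC] = 1/9:4/15 = 5/12

[JKM]:[JLC] = 5/12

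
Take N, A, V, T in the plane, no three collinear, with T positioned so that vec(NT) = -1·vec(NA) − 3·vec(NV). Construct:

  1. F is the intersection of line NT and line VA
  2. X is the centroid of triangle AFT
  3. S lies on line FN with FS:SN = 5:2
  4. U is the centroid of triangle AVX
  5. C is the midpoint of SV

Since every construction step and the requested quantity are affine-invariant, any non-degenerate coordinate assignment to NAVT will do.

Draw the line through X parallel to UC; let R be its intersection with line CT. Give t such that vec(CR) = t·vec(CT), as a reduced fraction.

t = 42/173

Work in coordinates with N = (0, 0), A = (1, 0), V = (0, 1), T = (-1, -3).
1. F is the intersection of line NT and line VA ⇒ F = (1/4, 3/4)
2. X is the centroid of triangle AFT ⇒ X = (1/12, -3/4)
3. S lies on line FN with FS:SN = 5:2 ⇒ S = (1/14, 3/14)
4. U is the centroid of triangle AVX ⇒ U = (13/36, 1/12)
5. C is the midpoint of SV ⇒ C = (1/28, 17/28)
through X parallel to UC: direction (-41/126, 11/21); meets CT at R = (-1045/4844, -1301/4844)
R = C + t·(T−C) with t = 42/173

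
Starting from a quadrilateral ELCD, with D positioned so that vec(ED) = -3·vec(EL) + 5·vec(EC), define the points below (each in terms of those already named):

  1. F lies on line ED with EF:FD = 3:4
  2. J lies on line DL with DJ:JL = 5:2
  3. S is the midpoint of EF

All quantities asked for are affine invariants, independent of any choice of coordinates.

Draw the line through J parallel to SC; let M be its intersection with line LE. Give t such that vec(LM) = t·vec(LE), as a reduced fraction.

Set E = (0, 0), L = (1, 0), C = (0, 1), D = (-3, 5); any affine frame gives the same invariant.
1. F lies on line ED with EF:FD = 3:4 ⇒ F = (-9/7, 15/7)
2. J lies on line DL with DJ:JL = 5:2 ⇒ J = (-1/7, 10/7)
3. S is the midpoint of EF ⇒ S = (-9/14, 15/14)
through J parallel to SC: direction (9/14, -1/14); meets LE at M = (89/7, 0)
M = L + t·(E−L) with t = -82/7

t = -82/7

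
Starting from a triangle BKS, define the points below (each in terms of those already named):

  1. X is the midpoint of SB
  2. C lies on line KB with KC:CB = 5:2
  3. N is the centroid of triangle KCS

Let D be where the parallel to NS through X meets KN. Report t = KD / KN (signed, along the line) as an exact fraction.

Choose coordinates B = (0, 0), K = (1, 0), S = (0, 1).
1. X is the midpoint of SB ⇒ X = (0, 1/2)
2. C lies on line KB with KC:CB = 5:2 ⇒ C = (2/7, 0)
3. N is the centroid of triangle KCS ⇒ N = (3/7, 1/3)
through X parallel to NS: direction (-3/7, 2/3); meets KN at D = (-3/35, 19/30)
D = K + t·(N−K) with t = 19/10

t = 19/10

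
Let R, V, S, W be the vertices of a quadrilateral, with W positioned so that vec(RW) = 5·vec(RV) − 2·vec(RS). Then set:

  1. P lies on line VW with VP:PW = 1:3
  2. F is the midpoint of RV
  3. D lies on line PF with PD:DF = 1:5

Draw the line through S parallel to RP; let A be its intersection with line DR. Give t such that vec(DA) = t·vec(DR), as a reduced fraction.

Set R = (0, 0), V = (1, 0), S = (0, 1), W = (5, -2); any affine frame gives the same invariant.
1. P lies on line VW with VP:PW = 1:3 ⇒ P = (2, -1/2)
2. F is the midpoint of RV ⇒ F = (1/2, 0)
3. D lies on line PF with PD:DF = 1:5 ⇒ D = (7/4, -5/12)
through S parallel to RP: direction (2, -1/2); meets DR at A = (84, -20)
A = D + t·(R−D) with t = -47

t = -47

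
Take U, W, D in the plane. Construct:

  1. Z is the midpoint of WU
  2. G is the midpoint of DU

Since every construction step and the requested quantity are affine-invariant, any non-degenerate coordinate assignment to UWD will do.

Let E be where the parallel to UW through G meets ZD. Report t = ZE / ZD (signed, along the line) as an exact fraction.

t = 1/2

Assign U = (0, 0), W = (1, 0), D = (0, 1) — the answer is frame-independent, so this choice is without loss of generality.
1. Z is the midpoint of WU ⇒ Z = (1/2, 0)
2. G is the midpoint of DU ⇒ G = (0, 1/2)
through G parallel to UW: direction (1, 0); meets ZD at E = (1/4, 1/2)
E = Z + t·(D−Z) with t = 1/2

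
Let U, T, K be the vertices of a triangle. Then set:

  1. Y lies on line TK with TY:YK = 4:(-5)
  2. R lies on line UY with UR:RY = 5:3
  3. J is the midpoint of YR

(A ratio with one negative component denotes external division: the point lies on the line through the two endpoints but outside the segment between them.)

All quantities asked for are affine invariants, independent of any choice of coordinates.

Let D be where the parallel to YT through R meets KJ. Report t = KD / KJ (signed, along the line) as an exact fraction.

t = 2

Work in coordinates with U = (0, 0), T = (1, 0), K = (0, 1).
1. Y lies on line TK with TY:YK = 4:(-5) ⇒ Y = (5, -4)
2. R lies on line UY with UR:RY = 5:3 ⇒ R = (25/8, -5/2)
3. J is the midpoint of YR ⇒ J = (65/16, -13/4)
through R parallel to YT: direction (-4, 4); meets KJ at D = (65/8, -15/2)
D = K + t·(J−K) with t = 2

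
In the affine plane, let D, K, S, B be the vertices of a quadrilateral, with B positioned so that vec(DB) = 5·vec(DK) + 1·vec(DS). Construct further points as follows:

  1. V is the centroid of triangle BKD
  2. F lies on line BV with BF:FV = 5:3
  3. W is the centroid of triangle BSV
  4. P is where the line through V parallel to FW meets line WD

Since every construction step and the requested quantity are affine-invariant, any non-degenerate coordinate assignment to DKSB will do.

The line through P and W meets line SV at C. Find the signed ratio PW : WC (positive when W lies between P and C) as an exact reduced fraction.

Choose coordinates D = (0, 0), K = (1, 0), S = (0, 1), B = (5, 1).
1. V is the centroid of triangle BKD ⇒ V = (2, 1/3)
2. F lies on line BV with BF:FV = 5:3 ⇒ F = (25/8, 7/12)
3. W is the centroid of triangle BSV ⇒ W = (7/3, 7/9)
4. P is where the line through V parallel to FW meets line WD ⇒ P = (47/33, 47/99)
line PW meets SV at C = (3/2, 1/2)
W = P + t·(C−P) with t = 12, so PW:WC = 12:-11

PW:WC = -12/11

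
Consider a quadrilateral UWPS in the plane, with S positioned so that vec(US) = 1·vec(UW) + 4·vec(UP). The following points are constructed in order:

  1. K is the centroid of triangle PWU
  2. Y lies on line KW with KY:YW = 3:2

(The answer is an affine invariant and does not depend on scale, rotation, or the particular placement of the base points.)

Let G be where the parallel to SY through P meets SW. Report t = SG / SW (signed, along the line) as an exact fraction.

t = -23/8

Work in coordinates with U = (0, 0), W = (1, 0), P = (0, 1), S = (1, 4).
1. K is the centroid of triangle PWU ⇒ K = (1/3, 1/3)
2. Y lies on line KW with KY:YW = 3:2 ⇒ Y = (11/15, 2/15)
through P parallel to SY: direction (-4/15, -58/15); meets SW at G = (1, 31/2)
G = S + t·(W−S) with t = -23/8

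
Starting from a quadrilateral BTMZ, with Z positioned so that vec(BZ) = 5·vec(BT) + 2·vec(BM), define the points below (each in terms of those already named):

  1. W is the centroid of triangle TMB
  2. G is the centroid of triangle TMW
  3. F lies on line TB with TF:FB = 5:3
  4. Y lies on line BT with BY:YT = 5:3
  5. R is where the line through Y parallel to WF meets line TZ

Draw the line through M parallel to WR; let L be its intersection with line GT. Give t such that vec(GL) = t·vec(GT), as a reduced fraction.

t = -4/11

Work in coordinates with B = (0, 0), T = (1, 0), M = (0, 1), Z = (5, 2).
1. W is the centroid of triangle TMB ⇒ W = (1/3, 1/3)
2. G is the centroid of triangle TMW ⇒ G = (4/9, 4/9)
3. F lies on line TB with TF:FB = 5:3 ⇒ F = (3/8, 0)
4. Y lies on line BT with BY:YT = 5:3 ⇒ Y = (5/8, 0)
5. R is where the line through Y parallel to WF meets line TZ ⇒ R = (11/17, -3/17)
through M parallel to WR: direction (16/51, -26/51); meets GT at L = (8/33, 20/33)
L = G + t·(T−G) with t = -4/11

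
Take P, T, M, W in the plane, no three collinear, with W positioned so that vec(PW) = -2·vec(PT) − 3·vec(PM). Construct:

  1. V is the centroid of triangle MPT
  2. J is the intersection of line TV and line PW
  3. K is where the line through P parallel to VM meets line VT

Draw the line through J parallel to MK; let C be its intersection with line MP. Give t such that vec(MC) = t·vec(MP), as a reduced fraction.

t = 7/8

Assign P = (0, 0), T = (1, 0), M = (0, 1), W = (-2, -3) — the answer is frame-independent, so this choice is without loss of generality.
1. V is the centroid of triangle MPT ⇒ V = (1/3, 1/3)
2. J is the intersection of line TV and line PW ⇒ J = (1/4, 3/8)
3. K is where the line through P parallel to VM meets line VT ⇒ K = (-1/3, 2/3)
through J parallel to MK: direction (-1/3, -1/3); meets MP at C = (0, 1/8)
C = M + t·(P−M) with t = 7/8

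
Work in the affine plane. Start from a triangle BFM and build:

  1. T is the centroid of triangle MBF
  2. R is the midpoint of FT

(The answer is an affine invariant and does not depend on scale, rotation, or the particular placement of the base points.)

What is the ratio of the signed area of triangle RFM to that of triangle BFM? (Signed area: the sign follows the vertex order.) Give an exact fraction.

Assign B = (0, 0), F = (1, 0), M = (0, 1) — the answer is frame-independent, so this choice is without loss of generality.
1. T is the centroid of triangle MBF ⇒ T = (1/3, 1/3)
2. R is the midpoint of FT ⇒ R = (2/3, 1/6)
2·[RFM] = 1/6, 2·[BFM] = 1
[RFM]:[BFM] = 1/6:1 = 1/6

[RFM]:[BFM] = 1/6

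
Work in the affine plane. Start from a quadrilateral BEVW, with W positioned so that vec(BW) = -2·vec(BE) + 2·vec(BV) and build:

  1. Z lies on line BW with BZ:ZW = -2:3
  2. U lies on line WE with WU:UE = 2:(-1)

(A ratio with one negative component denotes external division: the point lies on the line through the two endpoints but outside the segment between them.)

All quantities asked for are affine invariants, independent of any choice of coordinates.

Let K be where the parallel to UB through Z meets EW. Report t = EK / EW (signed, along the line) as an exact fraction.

Work in coordinates with B = (0, 0), E = (1, 0), V = (0, 1), W = (-2, 2).
1. Z lies on line BW with BZ:ZW = -2:3 ⇒ Z = (4, -4)
2. U lies on line WE with WU:UE = 2:(-1) ⇒ U = (4, -2)
through Z parallel to UB: direction (-4, 2); meets EW at K = (16, -10)
K = E + t·(W−E) with t = -5

t = -5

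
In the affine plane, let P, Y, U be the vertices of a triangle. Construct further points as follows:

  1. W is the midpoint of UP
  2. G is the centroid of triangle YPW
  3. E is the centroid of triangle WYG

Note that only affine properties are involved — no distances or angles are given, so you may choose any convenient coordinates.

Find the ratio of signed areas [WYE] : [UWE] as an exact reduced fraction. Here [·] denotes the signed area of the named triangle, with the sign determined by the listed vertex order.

[WYE]:[UWE] = -1/4

Set P = (0, 0), Y = (1, 0), U = (0, 1); any affine frame gives the same invariant.
1. W is the midpoint of UP ⇒ W = (0, 1/2)
2. G is the centroid of triangle YPW ⇒ G = (1/3, 1/6)
3. E is the centroid of triangle WYG ⇒ E = (4/9, 2/9)
2·[WYE] = -1/18, 2·[UWE] = 2/9
[WYE]:[UWE] = -1/18:2/9 = -1/4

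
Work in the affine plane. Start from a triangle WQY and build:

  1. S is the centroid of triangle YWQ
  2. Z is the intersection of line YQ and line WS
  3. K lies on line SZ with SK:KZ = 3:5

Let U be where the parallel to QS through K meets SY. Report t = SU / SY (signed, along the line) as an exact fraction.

Assign W = (0, 0), Q = (1, 0), Y = (0, 1) — the answer is frame-independent, so this choice is without loss of generality.
1. S is the centroid of triangle YWQ ⇒ S = (1/3, 1/3)
2. Z is the intersection of line YQ and line WS ⇒ Z = (1/2, 1/2)
3. K lies on line SZ with SK:KZ = 3:5 ⇒ K = (19/48, 19/48)
through K parallel to QS: direction (-2/3, 1/3); meets SY at U = (13/48, 11/24)
U = S + t·(Y−S) with t = 3/16

t = 3/16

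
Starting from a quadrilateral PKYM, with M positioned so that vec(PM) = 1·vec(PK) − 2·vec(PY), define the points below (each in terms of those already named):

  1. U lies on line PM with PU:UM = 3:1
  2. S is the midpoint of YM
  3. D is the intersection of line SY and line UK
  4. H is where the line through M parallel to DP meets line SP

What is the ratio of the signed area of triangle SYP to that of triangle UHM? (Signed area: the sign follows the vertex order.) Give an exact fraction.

[SYP]:[UHM] = 5

Choose coordinates P = (0, 0), K = (1, 0), Y = (0, 1), M = (1, -2).
1. U lies on line PM with PU:UM = 3:1 ⇒ U = (3/4, -3/2)
2. S is the midpoint of YM ⇒ S = (1/2, -1/2)
3. D is the intersection of line SY and line UK ⇒ D = (7/9, -4/3)
4. H is where the line through M parallel to DP meets line SP ⇒ H = (-2/5, 2/5)
2·[SYP] = 1/2, 2·[UHM] = 1/10
[SYP]:[UHM] = 1/2:1/10 = 5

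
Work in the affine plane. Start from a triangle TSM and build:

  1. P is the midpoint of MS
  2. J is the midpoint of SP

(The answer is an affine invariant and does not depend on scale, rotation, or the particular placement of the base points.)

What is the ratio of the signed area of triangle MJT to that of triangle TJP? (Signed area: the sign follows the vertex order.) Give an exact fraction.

Work in coordinates with T = (0, 0), S = (1, 0), M = (0, 1).
1. P is the midpoint of MS ⇒ P = (1/2, 1/2)
2. J is the midpoint of SP ⇒ J = (3/4, 1/4)
2·[MJT] = -3/4, 2·[TJP] = 1/4
[MJT]:[TJP] = -3/4:1/4 = -3

[MJT]:[TJP] = -3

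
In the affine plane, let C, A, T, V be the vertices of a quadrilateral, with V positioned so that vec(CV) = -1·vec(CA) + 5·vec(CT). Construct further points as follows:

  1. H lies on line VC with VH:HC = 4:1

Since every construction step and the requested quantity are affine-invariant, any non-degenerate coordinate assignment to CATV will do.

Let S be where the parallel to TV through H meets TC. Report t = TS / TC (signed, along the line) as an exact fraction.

t = 4/5

Work in coordinates with C = (0, 0), A = (1, 0), T = (0, 1), V = (-1, 5).
1. H lies on line VC with VH:HC = 4:1 ⇒ H = (-1/5, 1)
through H parallel to TV: direction (-1, 4); meets TC at S = (0, 1/5)
S = T + t·(C−T) with t = 4/5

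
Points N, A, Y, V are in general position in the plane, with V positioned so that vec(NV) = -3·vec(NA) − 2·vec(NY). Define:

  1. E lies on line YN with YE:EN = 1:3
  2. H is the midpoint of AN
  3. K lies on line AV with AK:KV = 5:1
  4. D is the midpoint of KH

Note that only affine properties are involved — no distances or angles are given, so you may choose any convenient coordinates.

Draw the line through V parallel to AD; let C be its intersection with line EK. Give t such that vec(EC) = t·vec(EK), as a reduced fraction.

t = 133/129

Work in coordinates with N = (0, 0), A = (1, 0), Y = (0, 1), V = (-3, -2).
1. E lies on line YN with YE:EN = 1:3 ⇒ E = (0, 3/4)
2. H is the midpoint of AN ⇒ H = (1/2, 0)
3. K lies on line AV with AK:KV = 5:1 ⇒ K = (-7/3, -5/3)
4. D is the midpoint of KH ⇒ D = (-11/12, -5/6)
through V parallel to AD: direction (-23/12, -5/6); meets EK at C = (-931/387, -674/387)
C = E + t·(K−E) with t = 133/129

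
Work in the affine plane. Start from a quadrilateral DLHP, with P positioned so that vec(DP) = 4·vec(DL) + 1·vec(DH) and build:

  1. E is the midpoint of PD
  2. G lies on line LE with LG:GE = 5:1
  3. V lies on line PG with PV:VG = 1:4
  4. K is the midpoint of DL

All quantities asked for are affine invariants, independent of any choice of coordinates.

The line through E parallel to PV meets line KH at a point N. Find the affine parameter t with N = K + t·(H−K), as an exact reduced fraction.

Choose coordinates D = (0, 0), L = (1, 0), H = (0, 1), P = (4, 1).
1. E is the midpoint of PD ⇒ E = (2, 1/2)
2. G lies on line LE with LG:GE = 5:1 ⇒ G = (11/6, 5/12)
3. V lies on line PG with PV:VG = 1:4 ⇒ V = (107/30, 53/60)
4. K is the midpoint of DL ⇒ K = (1/2, 0)
through E parallel to PV: direction (-13/30, -7/60); meets KH at N = (27/59, 5/59)
N = K + t·(H−K) with t = 5/59

t = 5/59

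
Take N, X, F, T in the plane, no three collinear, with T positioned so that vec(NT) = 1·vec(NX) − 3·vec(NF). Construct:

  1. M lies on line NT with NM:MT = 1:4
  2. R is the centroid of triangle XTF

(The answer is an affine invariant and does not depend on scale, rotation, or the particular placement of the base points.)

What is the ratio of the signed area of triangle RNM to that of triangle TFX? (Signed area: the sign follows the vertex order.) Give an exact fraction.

[RNM]:[TFX] = -4/45

Assign N = (0, 0), X = (1, 0), F = (0, 1), T = (1, -3) — the answer is frame-independent, so this choice is without loss of generality.
1. M lies on line NT with NM:MT = 1:4 ⇒ M = (1/5, -3/5)
2. R is the centroid of triangle XTF ⇒ R = (2/3, -2/3)
2·[RNM] = 4/15, 2·[TFX] = -3
[RNM]:[TFX] = 4/15:-3 = -4/45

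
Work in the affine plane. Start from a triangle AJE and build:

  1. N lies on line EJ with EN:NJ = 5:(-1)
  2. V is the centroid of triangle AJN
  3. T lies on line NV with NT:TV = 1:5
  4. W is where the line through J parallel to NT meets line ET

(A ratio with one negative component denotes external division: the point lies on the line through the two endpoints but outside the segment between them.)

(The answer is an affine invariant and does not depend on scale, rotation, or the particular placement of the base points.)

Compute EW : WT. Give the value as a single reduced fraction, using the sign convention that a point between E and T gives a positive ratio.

Work in coordinates with A = (0, 0), J = (1, 0), E = (0, 1).
1. N lies on line EJ with EN:NJ = 5:(-1) ⇒ N = (5/4, -1/4)
2. V is the centroid of triangle AJN ⇒ V = (3/4, -1/12)
3. T lies on line NV with NT:TV = 1:5 ⇒ T = (7/6, -2/9)
4. W is where the line through J parallel to NT meets line ET ⇒ W = (14/15, 1/45)
W = E + t·(T−E) with t = 4/5, so EW:WT = t:(1−t) = 4/5:1/5

EW:WT = 4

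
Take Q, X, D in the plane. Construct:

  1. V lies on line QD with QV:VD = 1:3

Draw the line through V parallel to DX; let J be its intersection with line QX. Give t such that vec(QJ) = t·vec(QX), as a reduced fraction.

t = 1/4

Set Q = (0, 0), X = (1, 0), D = (0, 1); any affine frame gives the same invariant.
1. V lies on line QD with QV:VD = 1:3 ⇒ V = (0, 1/4)
through V parallel to DX: direction (1, -1); meets QX at J = (1/4, 0)
J = Q + t·(X−Q) with t = 1/4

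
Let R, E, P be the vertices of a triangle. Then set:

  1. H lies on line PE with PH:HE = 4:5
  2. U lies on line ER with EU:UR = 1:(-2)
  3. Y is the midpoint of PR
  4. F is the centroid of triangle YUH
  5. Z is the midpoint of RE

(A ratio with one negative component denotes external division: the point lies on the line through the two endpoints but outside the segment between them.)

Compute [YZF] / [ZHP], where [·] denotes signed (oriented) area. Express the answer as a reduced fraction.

[YZF]:[ZHP] = 3/2

Set R = (0, 0), E = (1, 0), P = (0, 1); any affine frame gives the same invariant.
1. H lies on line PE with PH:HE = 4:5 ⇒ H = (4/9, 5/9)
2. U lies on line ER with EU:UR = 1:(-2) ⇒ U = (2, 0)
3. Y is the midpoint of PR ⇒ Y = (0, 1/2)
4. F is the centroid of triangle YUH ⇒ F = (22/27, 19/54)
5. Z is the midpoint of RE ⇒ Z = (1/2, 0)
2·[YZF] = 1/3, 2·[ZHP] = 2/9
[YZF]:[ZHP] = 1/3:2/9 = 3/2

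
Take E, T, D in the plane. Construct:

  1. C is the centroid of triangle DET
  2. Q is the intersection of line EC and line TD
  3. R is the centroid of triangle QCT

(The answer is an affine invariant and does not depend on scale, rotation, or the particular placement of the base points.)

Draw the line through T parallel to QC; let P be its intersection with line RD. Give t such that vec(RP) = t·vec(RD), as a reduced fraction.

t = -1/2

Choose coordinates E = (0, 0), T = (1, 0), D = (0, 1).
1. C is the centroid of triangle DET ⇒ C = (1/3, 1/3)
2. Q is the intersection of line EC and line TD ⇒ Q = (1/2, 1/2)
3. R is the centroid of triangle QCT ⇒ R = (11/18, 5/18)
through T parallel to QC: direction (-1/6, -1/6); meets RD at P = (11/12, -1/12)
P = R + t·(D−R) with t = -1/2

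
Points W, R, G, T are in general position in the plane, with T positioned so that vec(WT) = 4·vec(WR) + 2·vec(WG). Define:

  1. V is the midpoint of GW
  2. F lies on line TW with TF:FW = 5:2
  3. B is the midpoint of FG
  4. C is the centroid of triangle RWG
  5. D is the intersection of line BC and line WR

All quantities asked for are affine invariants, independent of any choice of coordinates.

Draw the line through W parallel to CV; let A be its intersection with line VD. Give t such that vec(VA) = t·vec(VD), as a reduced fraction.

Assign W = (0, 0), R = (1, 0), G = (0, 1), T = (4, 2) — the answer is frame-independent, so this choice is without loss of generality.
1. V is the midpoint of GW ⇒ V = (0, 1/2)
2. F lies on line TW with TF:FW = 5:2 ⇒ F = (8/7, 4/7)
3. B is the midpoint of FG ⇒ B = (4/7, 11/14)
4. C is the centroid of triangle RWG ⇒ C = (1/3, 1/3)
5. D is the intersection of line BC and line WR ⇒ D = (3/19, 0)
through W parallel to CV: direction (-1/3, 1/6); meets VD at A = (3/16, -3/32)
A = V + t·(D−V) with t = 19/16

t = 19/16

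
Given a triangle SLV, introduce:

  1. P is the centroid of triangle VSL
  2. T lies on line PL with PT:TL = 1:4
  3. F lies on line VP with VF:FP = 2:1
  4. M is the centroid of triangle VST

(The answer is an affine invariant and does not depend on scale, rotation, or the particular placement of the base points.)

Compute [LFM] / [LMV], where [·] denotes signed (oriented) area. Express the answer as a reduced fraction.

[LFM]:[LMV] = -1/3

Work in coordinates with S = (0, 0), L = (1, 0), V = (0, 1).
1. P is the centroid of triangle VSL ⇒ P = (1/3, 1/3)
2. T lies on line PL with PT:TL = 1:4 ⇒ T = (7/15, 4/15)
3. F lies on line VP with VF:FP = 2:1 ⇒ F = (2/9, 5/9)
4. M is the centroid of triangle VST ⇒ M = (7/45, 19/45)
2·[LFM] = 19/135, 2·[LMV] = -19/45
[LFM]:[LMV] = 19/135:-19/45 = -1/3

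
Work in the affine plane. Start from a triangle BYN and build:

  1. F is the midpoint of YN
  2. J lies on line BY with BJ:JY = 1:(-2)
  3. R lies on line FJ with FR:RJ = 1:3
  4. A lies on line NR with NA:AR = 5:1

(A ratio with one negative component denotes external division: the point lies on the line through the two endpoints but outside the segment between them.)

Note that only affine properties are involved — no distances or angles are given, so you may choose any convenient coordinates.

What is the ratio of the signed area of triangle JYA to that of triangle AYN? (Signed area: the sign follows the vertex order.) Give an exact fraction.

[JYA]:[AYN] = 23/10

Set B = (0, 0), Y = (1, 0), N = (0, 1); any affine frame gives the same invariant.
1. F is the midpoint of YN ⇒ F = (1/2, 1/2)
2. J lies on line BY with BJ:JY = 1:(-2) ⇒ J = (-1, 0)
3. R lies on line FJ with FR:RJ = 1:3 ⇒ R = (1/8, 3/8)
4. A lies on line NR with NA:AR = 5:1 ⇒ A = (5/48, 23/48)
2·[JYA] = 23/24, 2·[AYN] = 5/12
[JYA]:[AYN] = 23/24:5/12 = 23/10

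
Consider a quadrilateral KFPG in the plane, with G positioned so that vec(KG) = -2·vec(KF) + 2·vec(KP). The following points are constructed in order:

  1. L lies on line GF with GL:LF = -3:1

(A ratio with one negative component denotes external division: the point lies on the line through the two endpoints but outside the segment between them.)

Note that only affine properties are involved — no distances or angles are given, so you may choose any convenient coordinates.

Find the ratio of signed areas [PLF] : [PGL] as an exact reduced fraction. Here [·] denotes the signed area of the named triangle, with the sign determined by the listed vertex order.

[PLF]:[PGL] = -1/3

Choose coordinates K = (0, 0), F = (1, 0), P = (0, 1), G = (-2, 2).
1. L lies on line GF with GL:LF = -3:1 ⇒ L = (5/2, -1)
2·[PLF] = -1/2, 2·[PGL] = 3/2
[PLF]:[PGL] = -1/2:3/2 = -1/3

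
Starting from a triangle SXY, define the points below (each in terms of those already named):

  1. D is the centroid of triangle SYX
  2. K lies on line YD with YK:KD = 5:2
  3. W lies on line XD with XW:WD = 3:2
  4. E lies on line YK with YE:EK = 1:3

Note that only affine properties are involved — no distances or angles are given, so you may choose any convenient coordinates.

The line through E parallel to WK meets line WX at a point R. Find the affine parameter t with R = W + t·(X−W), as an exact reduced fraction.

Assign S = (0, 0), X = (1, 0), Y = (0, 1) — the answer is frame-independent, so this choice is without loss of generality.
1. D is the centroid of triangle SYX ⇒ D = (1/3, 1/3)
2. K lies on line YD with YK:KD = 5:2 ⇒ K = (5/21, 11/21)
3. W lies on line XD with XW:WD = 3:2 ⇒ W = (3/5, 1/5)
4. E lies on line YK with YE:EK = 1:3 ⇒ E = (5/84, 37/42)
through E parallel to WK: direction (-38/105, 34/105); meets WX at R = (11/10, -1/20)
R = W + t·(X−W) with t = 5/4

t = 5/4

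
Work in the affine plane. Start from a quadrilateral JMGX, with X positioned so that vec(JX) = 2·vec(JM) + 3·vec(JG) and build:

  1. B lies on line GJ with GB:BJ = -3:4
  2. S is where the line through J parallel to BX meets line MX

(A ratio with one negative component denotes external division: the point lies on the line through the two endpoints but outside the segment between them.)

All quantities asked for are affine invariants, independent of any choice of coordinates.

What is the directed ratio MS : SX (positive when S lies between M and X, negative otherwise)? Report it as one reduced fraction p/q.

MS:SX = -1/8

Set J = (0, 0), M = (1, 0), G = (0, 1), X = (2, 3); any affine frame gives the same invariant.
1. B lies on line GJ with GB:BJ = -3:4 ⇒ B = (0, 4)
2. S is where the line through J parallel to BX meets line MX ⇒ S = (6/7, -3/7)
S = M + t·(X−M) with t = -1/7, so MS:SX = t:(1−t) = -1/7:8/7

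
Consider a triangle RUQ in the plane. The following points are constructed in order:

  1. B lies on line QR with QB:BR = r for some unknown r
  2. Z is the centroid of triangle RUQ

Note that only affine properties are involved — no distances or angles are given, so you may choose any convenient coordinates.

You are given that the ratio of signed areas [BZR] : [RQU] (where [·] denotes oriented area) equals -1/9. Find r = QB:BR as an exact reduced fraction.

Assign R = (0, 0), U = (1, 0), Q = (0, 1) — the answer is frame-independent, so this choice is without loss of generality.
1. With QB:BR = r, write λ = r/(r+1) so B = Q + λ·(R−Q); B is affine-linear in λ
2. Z is the centroid of triangle RUQ ⇒ Z = (1/3, 1/3)
Every point depending on B is an affine combination of B and λ-independent points, so each such coordinate is linear in λ; the λ² term in each signed area is a multiple of (R−Q)×(R−Q) = 0, so 2·[BZR] and 2·[RQU] are each linear in λ. Evaluating at λ=0 and λ=1:
  2·[BZR] = 1/3·λ − 1/3,   2·[RQU] = -1
So [BZR]:[RQU] = (1/3·λ − 1/3) / (-1). Setting this equal to -1/9:
  1/3·λ − 1/3 = -1/9·(-1)  ⇒  λ = 4/3
Then r = λ/(1−λ) = (4/3)/(-1/3) = -4. Check: with r = -4, B = (0, -1/3) and [BZR]:[RQU] = -1/9 as required.

r = -4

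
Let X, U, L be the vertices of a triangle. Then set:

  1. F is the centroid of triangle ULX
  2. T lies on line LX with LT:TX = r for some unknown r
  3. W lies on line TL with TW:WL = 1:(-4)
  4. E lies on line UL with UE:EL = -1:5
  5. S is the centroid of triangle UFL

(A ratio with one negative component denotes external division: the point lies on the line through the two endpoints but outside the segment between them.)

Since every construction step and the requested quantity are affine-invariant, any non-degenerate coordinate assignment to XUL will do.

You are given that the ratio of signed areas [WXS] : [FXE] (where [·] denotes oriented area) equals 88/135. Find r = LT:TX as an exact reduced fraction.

Assign X = (0, 0), U = (1, 0), L = (0, 1) — the answer is frame-independent, so this choice is without loss of generality.
1. F is the centroid of triangle ULX ⇒ F = (1/3, 1/3)
2. With LT:TX = r, write λ = r/(r+1) so T = L + λ·(X−L); T is affine-linear in λ
3. W lies on line TL with TW:WL = 1:(-4) ⇒ W is an affine combination of earlier points and hence also affine-linear in λ
4. E lies on line UL with UE:EL = -1:5 ⇒ E = (5/4, -1/4)
5. S is the centroid of triangle UFL ⇒ S = (4/9, 4/9)
Every point depending on T is an affine combination of T and λ-independent points, so each such coordinate is linear in λ; the λ² term in each signed area is a multiple of (X−L)×(X−L) = 0, so 2·[WXS] and 2·[FXE] are each linear in λ. Evaluating at λ=0 and λ=1:
  2·[WXS] = -16/27·λ + 4/9,   2·[FXE] = 1/2
So [WXS]:[FXE] = (-16/27·λ + 4/9) / (1/2). Setting this equal to 88/135:
  -16/27·λ + 4/9 = 88/135·(1/2)  ⇒  λ = 1/5
Then r = λ/(1−λ) = (1/5)/(4/5) = 1/4. Check: with r = 1/4, T = (0, 4/5) and [WXS]:[FXE] = 88/135 as required.

r = 1/4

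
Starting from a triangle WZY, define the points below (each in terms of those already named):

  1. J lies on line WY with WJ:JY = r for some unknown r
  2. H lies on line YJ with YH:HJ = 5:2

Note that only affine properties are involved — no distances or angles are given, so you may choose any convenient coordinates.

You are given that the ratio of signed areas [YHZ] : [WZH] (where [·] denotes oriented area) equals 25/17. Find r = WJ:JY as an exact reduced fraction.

Choose coordinates W = (0, 0), Z = (1, 0), Y = (0, 1).
1. With WJ:JY = r, write λ = r/(r+1) so J = W + λ·(Y−W); J is affine-linear in λ
2. H lies on line YJ with YH:HJ = 5:2 ⇒ H is an affine combination of earlier points and hence also affine-linear in λ
Every point depending on J is an affine combination of J and λ-independent points, so each such coordinate is linear in λ; the λ² term in each signed area is a multiple of (Y−W)×(Y−W) = 0, so 2·[YHZ] and 2·[WZH] are each linear in λ. Evaluating at λ=0 and λ=1:
  2·[YHZ] = -5/7·λ + 5/7,   2·[WZH] = 5/7·λ + 2/7
So [YHZ]:[WZH] = (-5/7·λ + 5/7) / (5/7·λ + 2/7). Setting this equal to 25/17:
  -5/7·λ + 5/7 = 25/17·(5/7·λ + 2/7)  ⇒  λ = 1/6
Then r = λ/(1−λ) = (1/6)/(5/6) = 1/5. Check: with r = 1/5, J = (0, 1/6) and [YHZ]:[WZH] = 25/17 as required.

r = 1/5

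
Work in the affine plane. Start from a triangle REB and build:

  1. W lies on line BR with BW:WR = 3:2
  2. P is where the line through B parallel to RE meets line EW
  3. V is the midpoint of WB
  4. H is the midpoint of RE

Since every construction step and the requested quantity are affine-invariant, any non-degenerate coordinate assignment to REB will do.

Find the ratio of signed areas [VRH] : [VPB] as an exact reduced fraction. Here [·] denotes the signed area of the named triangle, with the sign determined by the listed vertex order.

Set R = (0, 0), E = (1, 0), B = (0, 1); any affine frame gives the same invariant.
1. W lies on line BR with BW:WR = 3:2 ⇒ W = (0, 2/5)
2. P is where the line through B parallel to RE meets line EW ⇒ P = (-3/2, 1)
3. V is the midpoint of WB ⇒ V = (0, 7/10)
4. H is the midpoint of RE ⇒ H = (1/2, 0)
2·[VRH] = 7/20, 2·[VPB] = -9/20
[VRH]:[VPB] = 7/20:-9/20 = -7/9

[VRH]:[VPB] = -7/9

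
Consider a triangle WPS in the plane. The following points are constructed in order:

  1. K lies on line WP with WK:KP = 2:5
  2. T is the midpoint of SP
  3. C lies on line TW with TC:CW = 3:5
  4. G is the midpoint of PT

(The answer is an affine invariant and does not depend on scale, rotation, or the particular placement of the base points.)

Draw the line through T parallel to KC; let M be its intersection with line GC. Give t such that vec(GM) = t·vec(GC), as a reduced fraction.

t = 19/31

Assign W = (0, 0), P = (1, 0), S = (0, 1) — the answer is frame-independent, so this choice is without loss of generality.
1. K lies on line WP with WK:KP = 2:5 ⇒ K = (2/7, 0)
2. T is the midpoint of SP ⇒ T = (1/2, 1/2)
3. C lies on line TW with TC:CW = 3:5 ⇒ C = (5/16, 5/16)
4. G is the midpoint of PT ⇒ G = (3/4, 1/4)
through T parallel to KC: direction (3/112, 5/16); meets GC at M = (239/496, 143/496)
M = G + t·(C−G) with t = 19/31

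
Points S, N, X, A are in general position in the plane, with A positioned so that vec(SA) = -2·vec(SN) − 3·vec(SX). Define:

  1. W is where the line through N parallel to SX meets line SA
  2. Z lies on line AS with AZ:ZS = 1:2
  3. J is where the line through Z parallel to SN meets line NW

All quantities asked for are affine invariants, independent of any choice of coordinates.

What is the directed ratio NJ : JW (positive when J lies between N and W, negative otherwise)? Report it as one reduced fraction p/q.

NJ:JW = -4/7

Assign S = (0, 0), N = (1, 0), X = (0, 1), A = (-2, -3) — the answer is frame-independent, so this choice is without loss of generality.
1. W is where the line through N parallel to SX meets line SA ⇒ W = (1, 3/2)
2. Z lies on line AS with AZ:ZS = 1:2 ⇒ Z = (-4/3, -2)
3. J is where the line through Z parallel to SN meets line NW ⇒ J = (1, -2)
J = N + t·(W−N) with t = -4/3, so NJ:JW = t:(1−t) = -4/3:7/3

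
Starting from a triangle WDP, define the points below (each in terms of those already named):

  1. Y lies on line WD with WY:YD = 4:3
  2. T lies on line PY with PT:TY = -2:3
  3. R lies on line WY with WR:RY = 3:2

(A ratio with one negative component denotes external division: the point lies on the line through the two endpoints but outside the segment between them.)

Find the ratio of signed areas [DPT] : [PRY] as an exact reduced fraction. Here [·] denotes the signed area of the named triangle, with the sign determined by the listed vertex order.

[DPT]:[PRY] = -15/4

Assign W = (0, 0), D = (1, 0), P = (0, 1) — the answer is frame-independent, so this choice is without loss of generality.
1. Y lies on line WD with WY:YD = 4:3 ⇒ Y = (4/7, 0)
2. T lies on line PY with PT:TY = -2:3 ⇒ T = (-8/7, 3)
3. R lies on line WY with WR:RY = 3:2 ⇒ R = (12/35, 0)
2·[DPT] = -6/7, 2·[PRY] = 8/35
[DPT]:[PRY] = -6/7:8/35 = -15/4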